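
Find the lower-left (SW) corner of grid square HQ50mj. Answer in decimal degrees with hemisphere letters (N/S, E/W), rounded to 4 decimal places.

70.3750° N, 29.0000° W

Field H=7, Q=16: +7·20° lon, +16·10° lat → SW at lon -40°, lat 70°.
Square 5, 0: +5·2° lon, +0·1° lat → SW at lon -30°, lat 70°.
Subsquare m=12, j=9: +12·0.0833333° lon, +9·0.0416667° lat → SW at lon -29°, lat 70.375°.
latitude 70.3750° N, longitude 29.0000° W.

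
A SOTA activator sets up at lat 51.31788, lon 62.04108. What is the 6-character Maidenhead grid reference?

MO11ah

Offset from 180°W / 90°S: lon 242.0411°, lat 141.3179°.
Field: lon ⌊242.0411/20⌋ = 12 → M; lat ⌊141.3179/10⌋ = 14 → O.
Square: lon ⌊2.0411/2⌋ = 1; lat ⌊1.3179/1⌋ = 1.
Subsquare: lon ⌊0.0411/0.0833333⌋ = 0 → a; lat ⌊0.3179/0.0416667⌋ = 7 → h.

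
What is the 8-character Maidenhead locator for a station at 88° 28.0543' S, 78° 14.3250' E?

MA91cm87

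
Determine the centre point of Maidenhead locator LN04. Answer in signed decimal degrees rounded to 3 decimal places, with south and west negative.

44.500, 41.000

Field L=11, N=13: +11·20° lon, +13·10° lat → SW at lon 40°, lat 40°.
Square 0, 4: +0·2° lon, +4·1° lat → SW at lon 40°, lat 44°.
Cell spans 2° lon × 1° lat. Centre is SW corner plus half of each.
latitude 44.500, longitude 41.000.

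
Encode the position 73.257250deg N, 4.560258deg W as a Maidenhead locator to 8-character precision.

IQ73rg21

Shift to the Maidenhead origin (180°W, 90°S): lon 175.43974, lat 163.25725.
Field: lon ⌊175.43974/20⌋ = 8 → I; lat ⌊163.25725/10⌋ = 16 → Q.
Square: lon ⌊15.43974/2⌋ = 7; lat ⌊3.25725/1⌋ = 3.
Subsquare: lon ⌊1.43974/0.0833333⌋ = 17 → r; lat ⌊0.25725/0.0416667⌋ = 6 → g.
Extended square: lon ⌊0.02308/0.00833333⌋ = 2; lat ⌊0.00725/0.00416667⌋ = 1.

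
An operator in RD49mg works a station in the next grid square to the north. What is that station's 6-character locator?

RD49mh

Latitude subsquare g = 6; +1 → 7 = h.
The longitude characters are unchanged.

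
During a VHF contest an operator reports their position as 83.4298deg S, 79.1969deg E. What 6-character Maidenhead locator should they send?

MA96on

Offset from 180°W / 90°S: lon 259.1969°, lat 6.5702°.
Field: lon ⌊259.1969/20⌋ = 12 → M; lat ⌊6.5702/10⌋ = 0 → A.
Square: lon ⌊19.1969/2⌋ = 9; lat ⌊6.5702/1⌋ = 6.
Subsquare: lon ⌊1.1969/0.0833333⌋ = 14 → o; lat ⌊0.5702/0.0416667⌋ = 13 → n.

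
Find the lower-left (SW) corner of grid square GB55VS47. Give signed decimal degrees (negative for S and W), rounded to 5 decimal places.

-74.22083, -48.21667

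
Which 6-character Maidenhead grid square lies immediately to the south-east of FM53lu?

FM53mt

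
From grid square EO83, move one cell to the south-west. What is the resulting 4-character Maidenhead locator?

Longitude square 8; −1 → 7.
Latitude square 3; −1 → 2.

EO72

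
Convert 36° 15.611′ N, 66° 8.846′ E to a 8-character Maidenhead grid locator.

Add 180° to longitude and 90° to latitude: 246.14743, 126.26018.
Field: lon ⌊246.14743/20⌋ = 12 → M; lat ⌊126.26018/10⌋ = 12 → M.
Square: lon ⌊6.14743/2⌋ = 3; lat ⌊6.26018/1⌋ = 6.
Subsquare: lon ⌊0.14743/0.0833333⌋ = 1 → b; lat ⌊0.26018/0.0416667⌋ = 6 → g.
Extended square: lon ⌊0.06410/0.00833333⌋ = 7; lat ⌊0.01018/0.00416667⌋ = 2.

MM36bg72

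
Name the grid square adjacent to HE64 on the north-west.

HE55

Longitude square 6; −1 → 5.
Latitude square 4; +1 → 5.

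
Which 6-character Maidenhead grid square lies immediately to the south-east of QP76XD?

QP86ac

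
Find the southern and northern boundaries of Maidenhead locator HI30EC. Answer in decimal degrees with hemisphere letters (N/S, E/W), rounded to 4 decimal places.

9.9167° S, 9.8750° S

Field H=7, I=8: +7·20° lon, +8·10° lat → SW at lon -40°, lat -10°.
Square 3, 0: +3·2° lon, +0·1° lat → SW at lon -34°, lat -10°.
Subsquare e=4, c=2: +4·0.0833333° lon, +2·0.0416667° lat → SW at lon -33.6667°, lat -9.91667°.
Cell spans 0.0833333° lon × 0.0416667° lat.
south 9.9167° S, north 9.8750° S.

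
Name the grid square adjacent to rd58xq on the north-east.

Longitude subsquare x = 23; +1 → 24, wraps to 0 = a, carry into square.
Longitude square 5; +1 → 6.
Latitude subsquare q = 16; +1 → 17 = r.

RD68ar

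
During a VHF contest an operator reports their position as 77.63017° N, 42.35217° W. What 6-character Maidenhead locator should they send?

GQ87tp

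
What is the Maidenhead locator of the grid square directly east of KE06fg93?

KE06gg03

Longitude extended square 9; +1 → 10, wraps to 0, carry into subsquare.
Longitude subsquare f = 5; +1 → 6 = g.
The latitude characters are unchanged.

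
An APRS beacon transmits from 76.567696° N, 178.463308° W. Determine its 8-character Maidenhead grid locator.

Shift to the Maidenhead origin (180°W, 90°S): lon 1.53669, lat 166.56770.
Field: 1.53669/20 → 0 → A, 166.56770/10 → 16 → Q; chars AQ.
Square: 1.53669/2 → 0, 6.56770/1 → 6; chars 06.
Subsquare: 1.53669/0.0833333 → 18 → s, 0.56770/0.0416667 → 13 → n; chars sn.
Extended square: 0.03669/0.00833333 → 4, 0.02603/0.00416667 → 6; chars 46.

AQ06sn46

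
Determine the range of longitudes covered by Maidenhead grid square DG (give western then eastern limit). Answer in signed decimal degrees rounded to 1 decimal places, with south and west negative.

-120.0, -100.0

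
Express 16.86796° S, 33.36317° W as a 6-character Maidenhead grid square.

HH33hd

Offset from 180°W / 90°S: lon 146.6368°, lat 73.1320°.
Field: lon ⌊146.6368/20⌋ = 7 → H; lat ⌊73.1320/10⌋ = 7 → H.
Square: lon ⌊6.6368/2⌋ = 3; lat ⌊3.1320/1⌋ = 3.
Subsquare: lon ⌊0.6368/0.0833333⌋ = 7 → h; lat ⌊0.1320/0.0416667⌋ = 3 → d.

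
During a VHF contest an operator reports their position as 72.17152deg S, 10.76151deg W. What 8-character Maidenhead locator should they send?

IB47ot88

Offset from 180°W / 90°S: lon 169.23849°, lat 17.82848°.
Field: 169.23849/20 → 8 → I, 17.82848/10 → 1 → B; chars IB.
Square: 9.23849/2 → 4, 7.82848/1 → 7; chars 47.
Subsquare: 1.23849/0.0833333 → 14 → o, 0.82848/0.0416667 → 19 → t; chars ot.
Extended square: 0.07182/0.00833333 → 8, 0.03681/0.00416667 → 8; chars 88.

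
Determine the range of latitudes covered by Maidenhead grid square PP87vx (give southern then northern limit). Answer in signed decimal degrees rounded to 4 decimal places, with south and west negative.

67.9583, 68.0000

Field P=15, P=15: +15·20° lon, +15·10° lat → SW at lon 120°, lat 60°.
Square 8, 7: +8·2° lon, +7·1° lat → SW at lon 136°, lat 67°.
Subsquare v=21, x=23: +21·0.0833333° lon, +23·0.0416667° lat → SW at lon 137.75°, lat 67.9583°.
Cell spans 0.0833333° lon × 0.0416667° lat.
south 67.9583, north 68.0000.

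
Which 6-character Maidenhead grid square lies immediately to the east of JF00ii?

Longitude subsquare i = 8; +1 → 9 = j.
The latitude characters are unchanged.

JF00ji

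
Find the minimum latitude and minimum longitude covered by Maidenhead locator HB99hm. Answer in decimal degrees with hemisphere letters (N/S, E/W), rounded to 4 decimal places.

70.5000° S, 21.4167° W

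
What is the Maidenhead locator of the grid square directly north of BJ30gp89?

Latitude extended square 9; +1 → 10, wraps to 0, carry into subsquare.
Latitude subsquare p = 15; +1 → 16 = q.
The longitude characters are unchanged.

BJ30gq80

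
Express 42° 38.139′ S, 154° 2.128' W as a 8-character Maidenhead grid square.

BE27xi57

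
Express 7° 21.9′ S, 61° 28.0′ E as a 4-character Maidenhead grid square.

MI02

Add 180° to longitude and 90° to latitude: 241.47, 82.64.
Field: lon ⌊241.47/20⌋ = 12 → M; lat ⌊82.64/10⌋ = 8 → I.
Square: lon ⌊1.47/2⌋ = 0; lat ⌊2.64/1⌋ = 2.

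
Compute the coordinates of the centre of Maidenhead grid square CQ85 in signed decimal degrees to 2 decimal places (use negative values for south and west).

Field C=2, Q=16: +2·20° lon, +16·10° lat → SW at lon -140°, lat 70°.
Square 8, 5: +8·2° lon, +5·1° lat → SW at lon -124°, lat 75°.
Cell spans 2° lon × 1° lat. Centre is SW corner plus half of each.
latitude 75.50, longitude -123.00.

75.50, -123.00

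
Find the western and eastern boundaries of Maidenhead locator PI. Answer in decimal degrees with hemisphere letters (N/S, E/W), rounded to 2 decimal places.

120.00° E, 140.00° E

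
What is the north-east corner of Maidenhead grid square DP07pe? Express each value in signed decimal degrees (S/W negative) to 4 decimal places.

67.2083, -118.6667

Field D=3, P=15: +3·20° lon, +15·10° lat → SW at lon -120°, lat 60°.
Square 0, 7: +0·2° lon, +7·1° lat → SW at lon -120°, lat 67°.
Subsquare p=15, e=4: +15·0.0833333° lon, +4·0.0416667° lat → SW at lon -118.75°, lat 67.1667°.
Cell spans 0.0833333° lon × 0.0416667° lat. NE corner is SW corner plus one full cell.
latitude 67.2083, longitude -118.6667.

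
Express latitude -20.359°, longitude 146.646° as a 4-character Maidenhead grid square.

QG39

Add 180° to longitude and 90° to latitude: 326.65, 69.64.
Field: 326.65/20 → 16 → Q, 69.64/10 → 6 → G; chars QG.
Square: 6.65/2 → 3, 9.64/1 → 9; chars 39.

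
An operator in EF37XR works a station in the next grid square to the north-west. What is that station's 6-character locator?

Longitude subsquare x = 23; −1 → 22 = w.
Latitude subsquare r = 17; +1 → 18 = s.

EF37ws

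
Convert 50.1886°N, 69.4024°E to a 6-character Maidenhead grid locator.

Offset from 180°W / 90°S: lon 249.4024°, lat 140.1886°.
Field (20°×10°, letters A–R): lon ⌊249.4024/20⌋ = 12 → M; lat ⌊140.1886/10⌋ = 14 → O.
Square (2°×1°, digits 0–9): lon ⌊9.4024/2⌋ = 4; lat ⌊0.1886/1⌋ = 0.
Subsquare (5′×2.5′, letters a–x): lon ⌊1.4024/0.0833333⌋ = 16 → q; lat ⌊0.1886/0.0416667⌋ = 4 → e.

MO40qe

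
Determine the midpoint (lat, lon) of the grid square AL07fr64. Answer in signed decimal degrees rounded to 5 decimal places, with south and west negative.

Field A=0, L=11: +0·20° lon, +11·10° lat → SW at lon -180°, lat 20°.
Square 0, 7: +0·2° lon, +7·1° lat → SW at lon -180°, lat 27°.
Subsquare f=5, r=17: +5·0.0833333° lon, +17·0.0416667° lat → SW at lon -179.583°, lat 27.7083°.
Extended square 6, 4: +6·0.00833333° lon, +4·0.00416667° lat → SW at lon -179.533°, lat 27.725°.
Cell spans 0.00833333° lon × 0.00416667° lat. Centre is SW corner plus half of each.
latitude 27.72708, longitude -179.52917.

27.72708, -179.52917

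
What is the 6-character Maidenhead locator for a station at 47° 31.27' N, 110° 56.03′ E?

ON57lm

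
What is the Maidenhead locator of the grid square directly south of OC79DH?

OC79dg

Latitude subsquare h = 7; −1 → 6 = g.
The longitude characters are unchanged.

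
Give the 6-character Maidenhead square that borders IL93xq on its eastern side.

JL03aq

Longitude subsquare x = 23; +1 → 24, wraps to 0 = a, carry into square.
Longitude square 9; +1 → 10, wraps to 0, carry into field.
Longitude field I = 8; +1 → 9 = J.
The latitude characters are unchanged.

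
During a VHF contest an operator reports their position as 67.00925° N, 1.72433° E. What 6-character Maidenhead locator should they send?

Add 180° to longitude and 90° to latitude: 181.7243, 157.0093.
Field: 181.7243/20 → 9 → J, 157.0093/10 → 15 → P; chars JP.
Square: 1.7243/2 → 0, 7.0093/1 → 7; chars 07.
Subsquare: 1.7243/0.0833333 → 20 → u, 0.0093/0.0416667 → 0 → a; chars ua.

JP07ua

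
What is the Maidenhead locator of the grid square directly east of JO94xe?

KO04ae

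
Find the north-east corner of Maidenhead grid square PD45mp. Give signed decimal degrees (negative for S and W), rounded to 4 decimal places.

Field P=15, D=3: +15·20° lon, +3·10° lat → SW at lon 120°, lat -60°.
Square 4, 5: +4·2° lon, +5·1° lat → SW at lon 128°, lat -55°.
Subsquare m=12, p=15: +12·0.0833333° lon, +15·0.0416667° lat → SW at lon 129°, lat -54.375°.
Cell spans 0.0833333° lon × 0.0416667° lat. NE corner is SW corner plus one full cell.
latitude -54.3333, longitude 129.0833.

-54.3333, 129.0833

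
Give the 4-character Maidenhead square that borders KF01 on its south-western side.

Longitude square 0; −1 → -1, wraps to 9, carry into field.
Longitude field K = 10; −1 → 9 = J.
Latitude square 1; −1 → 0.

JF90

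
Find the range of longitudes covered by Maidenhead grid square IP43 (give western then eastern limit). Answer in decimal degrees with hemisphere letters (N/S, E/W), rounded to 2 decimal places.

Field I=8, P=15: +8·20° lon, +15·10° lat → SW at lon -20°, lat 60°.
Square 4, 3: +4·2° lon, +3·1° lat → SW at lon -12°, lat 63°.
Cell spans 2° lon × 1° lat.
west 12.00° W, east 10.00° W.

12.00° W, 10.00° W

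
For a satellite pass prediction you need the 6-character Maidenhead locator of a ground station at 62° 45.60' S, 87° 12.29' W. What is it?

Offset from 180°W / 90°S: lon 92.7952°, lat 27.2400°.
Field: lon ⌊92.7952/20⌋ = 4 → E; lat ⌊27.2400/10⌋ = 2 → C.
Square: lon ⌊12.7952/2⌋ = 6; lat ⌊7.2400/1⌋ = 7.
Subsquare: lon ⌊0.7952/0.0833333⌋ = 9 → j; lat ⌊0.2400/0.0416667⌋ = 5 → f.

EC67jf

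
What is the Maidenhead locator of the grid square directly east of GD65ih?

GD65jh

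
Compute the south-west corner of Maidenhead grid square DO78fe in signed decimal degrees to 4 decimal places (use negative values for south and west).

58.1667, -105.5833

Field D=3, O=14: +3·20° lon, +14·10° lat → SW at lon -120°, lat 50°.
Square 7, 8: +7·2° lon, +8·1° lat → SW at lon -106°, lat 58°.
Subsquare f=5, e=4: +5·0.0833333° lon, +4·0.0416667° lat → SW at lon -105.583°, lat 58.1667°.
latitude 58.1667, longitude -105.5833.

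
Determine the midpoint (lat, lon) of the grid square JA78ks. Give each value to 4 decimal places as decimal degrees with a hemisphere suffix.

81.2292° S, 14.8750° E

Field J=9, A=0: +9·20° lon, +0·10° lat → SW at lon 0°, lat -90°.
Square 7, 8: +7·2° lon, +8·1° lat → SW at lon 14°, lat -82°.
Subsquare k=10, s=18: +10·0.0833333° lon, +18·0.0416667° lat → SW at lon 14.8333°, lat -81.25°.
Cell spans 0.0833333° lon × 0.0416667° lat. Centre is SW corner plus half of each.
latitude 81.2292° S, longitude 14.8750° E.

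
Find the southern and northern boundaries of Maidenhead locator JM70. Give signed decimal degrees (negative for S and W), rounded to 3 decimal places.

30.000, 31.000

Field J=9, M=12: +9·20° lon, +12·10° lat → SW at lon 0°, lat 30°.
Square 7, 0: +7·2° lon, +0·1° lat → SW at lon 14°, lat 30°.
Cell spans 2° lon × 1° lat.
south 30.000, north 31.000.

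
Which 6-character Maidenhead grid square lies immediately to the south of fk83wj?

Latitude subsquare j = 9; −1 → 8 = i.
The longitude characters are unchanged.

FK83wi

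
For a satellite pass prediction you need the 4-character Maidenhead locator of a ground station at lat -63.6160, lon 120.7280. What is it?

Add 180° to longitude and 90° to latitude: 300.73, 26.38.
Field: 300.73/20 → 15 → P, 26.38/10 → 2 → C; chars PC.
Square: 0.73/2 → 0, 6.38/1 → 6; chars 06.

PC06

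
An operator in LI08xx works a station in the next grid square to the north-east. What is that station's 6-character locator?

Longitude subsquare x = 23; +1 → 24, wraps to 0 = a, carry into square.
Longitude square 0; +1 → 1.
Latitude subsquare x = 23; +1 → 24, wraps to 0 = a, carry into square.
Latitude square 8; +1 → 9.

LI19aa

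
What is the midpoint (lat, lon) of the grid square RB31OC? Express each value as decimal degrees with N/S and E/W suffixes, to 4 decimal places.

Field R=17, B=1: +17·20° lon, +1·10° lat → SW at lon 160°, lat -80°.
Square 3, 1: +3·2° lon, +1·1° lat → SW at lon 166°, lat -79°.
Subsquare o=14, c=2: +14·0.0833333° lon, +2·0.0416667° lat → SW at lon 167.167°, lat -78.9167°.
Cell spans 0.0833333° lon × 0.0416667° lat. Centre is SW corner plus half of each.
latitude 78.8958° S, longitude 167.2083° E.

78.8958° S, 167.2083° E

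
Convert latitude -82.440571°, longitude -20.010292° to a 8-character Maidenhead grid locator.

Offset from 180°W / 90°S: lon 159.98971°, lat 7.55943°.
Field: lon ⌊159.98971/20⌋ = 7 → H; lat ⌊7.55943/10⌋ = 0 → A.
Square: lon ⌊19.98971/2⌋ = 9; lat ⌊7.55943/1⌋ = 7.
Subsquare: lon ⌊1.98971/0.0833333⌋ = 23 → x; lat ⌊0.55943/0.0416667⌋ = 13 → n.
Extended square: lon ⌊0.07304/0.00833333⌋ = 8; lat ⌊0.01776/0.00416667⌋ = 4.

HA97xn84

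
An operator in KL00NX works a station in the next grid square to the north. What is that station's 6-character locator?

Latitude subsquare x = 23; +1 → 24, wraps to 0 = a, carry into square.
Latitude square 0; +1 → 1.
The longitude characters are unchanged.

KL01na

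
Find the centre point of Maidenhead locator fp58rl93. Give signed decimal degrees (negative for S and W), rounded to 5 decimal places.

68.47292, -68.50417

Field F=5, P=15: +5·20° lon, +15·10° lat → SW at lon -80°, lat 60°.
Square 5, 8: +5·2° lon, +8·1° lat → SW at lon -70°, lat 68°.
Subsquare r=17, l=11: +17·0.0833333° lon, +11·0.0416667° lat → SW at lon -68.5833°, lat 68.4583°.
Extended square 9, 3: +9·0.00833333° lon, +3·0.00416667° lat → SW at lon -68.5083°, lat 68.4708°.
Cell spans 0.00833333° lon × 0.00416667° lat. Centre is SW corner plus half of each.
latitude 68.47292, longitude -68.50417.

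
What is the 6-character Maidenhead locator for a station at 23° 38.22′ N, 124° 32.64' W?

CL73rp

Shift to the Maidenhead origin (180°W, 90°S): lon 55.4560, lat 113.6370.
Field: 55.4560/20 → 2 → C, 113.6370/10 → 11 → L; chars CL.
Square: 15.4560/2 → 7, 3.6370/1 → 3; chars 73.
Subsquare: 1.4560/0.0833333 → 17 → r, 0.6370/0.0416667 → 15 → p; chars rp.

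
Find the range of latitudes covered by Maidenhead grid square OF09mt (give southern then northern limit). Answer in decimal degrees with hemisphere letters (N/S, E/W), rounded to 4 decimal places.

30.2083° S, 30.1667° S

Field O=14, F=5: +14·20° lon, +5·10° lat → SW at lon 100°, lat -40°.
Square 0, 9: +0·2° lon, +9·1° lat → SW at lon 100°, lat -31°.
Subsquare m=12, t=19: +12·0.0833333° lon, +19·0.0416667° lat → SW at lon 101°, lat -30.2083°.
Cell spans 0.0833333° lon × 0.0416667° lat.
south 30.2083° S, north 30.1667° S.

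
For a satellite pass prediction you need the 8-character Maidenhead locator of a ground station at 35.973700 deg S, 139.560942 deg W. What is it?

CF04fa26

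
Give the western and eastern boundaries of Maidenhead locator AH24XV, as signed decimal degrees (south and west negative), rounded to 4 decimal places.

-174.0833, -174.0000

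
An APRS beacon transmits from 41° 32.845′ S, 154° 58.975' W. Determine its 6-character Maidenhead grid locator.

BE28mk

Offset from 180°W / 90°S: lon 25.0171°, lat 48.4526°.
Field: lon ⌊25.0171/20⌋ = 1 → B; lat ⌊48.4526/10⌋ = 4 → E.
Square: lon ⌊5.0171/2⌋ = 2; lat ⌊8.4526/1⌋ = 8.
Subsquare: lon ⌊1.0171/0.0833333⌋ = 12 → m; lat ⌊0.4526/0.0416667⌋ = 10 → k.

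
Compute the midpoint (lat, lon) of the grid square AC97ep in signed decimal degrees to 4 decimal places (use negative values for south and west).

Field A=0, C=2: +0·20° lon, +2·10° lat → SW at lon -180°, lat -70°.
Square 9, 7: +9·2° lon, +7·1° lat → SW at lon -162°, lat -63°.
Subsquare e=4, p=15: +4·0.0833333° lon, +15·0.0416667° lat → SW at lon -161.667°, lat -62.375°.
Cell spans 0.0833333° lon × 0.0416667° lat. Centre is SW corner plus half of each.
latitude -62.3542, longitude -161.6250.

-62.3542, -161.6250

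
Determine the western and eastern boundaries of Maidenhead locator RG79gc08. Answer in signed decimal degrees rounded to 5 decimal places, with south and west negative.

Field R=17, G=6: +17·20° lon, +6·10° lat → SW at lon 160°, lat -30°.
Square 7, 9: +7·2° lon, +9·1° lat → SW at lon 174°, lat -21°.
Subsquare g=6, c=2: +6·0.0833333° lon, +2·0.0416667° lat → SW at lon 174.5°, lat -20.9167°.
Extended square 0, 8: +0·0.00833333° lon, +8·0.00416667° lat → SW at lon 174.5°, lat -20.8833°.
Cell spans 0.00833333° lon × 0.00416667° lat.
west 174.50000, east 174.50833.

174.50000, 174.50833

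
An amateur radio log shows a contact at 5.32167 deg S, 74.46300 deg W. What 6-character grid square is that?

Add 180° to longitude and 90° to latitude: 105.5370, 84.6783.
Field: 105.5370/20 → 5 → F, 84.6783/10 → 8 → I; chars FI.
Square: 5.5370/2 → 2, 4.6783/1 → 4; chars 24.
Subsquare: 1.5370/0.0833333 → 18 → s, 0.6783/0.0416667 → 16 → q; chars sq.

FI24sq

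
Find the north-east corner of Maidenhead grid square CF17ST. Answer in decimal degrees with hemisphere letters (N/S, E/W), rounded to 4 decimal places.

Field C=2, F=5: +2·20° lon, +5·10° lat → SW at lon -140°, lat -40°.
Square 1, 7: +1·2° lon, +7·1° lat → SW at lon -138°, lat -33°.
Subsquare s=18, t=19: +18·0.0833333° lon, +19·0.0416667° lat → SW at lon -136.5°, lat -32.2083°.
Cell spans 0.0833333° lon × 0.0416667° lat. NE corner is SW corner plus one full cell.
latitude 32.1667° S, longitude 136.4167° W.

32.1667° S, 136.4167° W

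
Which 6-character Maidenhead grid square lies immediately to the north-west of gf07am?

Longitude subsquare a = 0; −1 → -1, wraps to 23 = x, carry into square.
Longitude square 0; −1 → -1, wraps to 9, carry into field.
Longitude field G = 6; −1 → 5 = F.
Latitude subsquare m = 12; +1 → 13 = n.

FF97xn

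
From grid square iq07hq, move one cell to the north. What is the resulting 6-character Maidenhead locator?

Latitude subsquare q = 16; +1 → 17 = r.
The longitude characters are unchanged.

IQ07hr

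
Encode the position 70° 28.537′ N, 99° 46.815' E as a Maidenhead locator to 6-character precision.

Shift to the Maidenhead origin (180°W, 90°S): lon 279.7803, lat 160.4756.
Field (20°×10°, letters A–R): lon ⌊279.7803/20⌋ = 13 → N; lat ⌊160.4756/10⌋ = 16 → Q.
Square (2°×1°, digits 0–9): lon ⌊19.7803/2⌋ = 9; lat ⌊0.4756/1⌋ = 0.
Subsquare (5′×2.5′, letters a–x): lon ⌊1.7803/0.0833333⌋ = 21 → v; lat ⌊0.4756/0.0416667⌋ = 11 → l.

NQ90vl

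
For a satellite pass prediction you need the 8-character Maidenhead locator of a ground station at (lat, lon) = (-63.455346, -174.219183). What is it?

AC26vn30

Shift to the Maidenhead origin (180°W, 90°S): lon 5.78082, lat 26.54465.
Field (20°×10°, letters A–R): lon ⌊5.78082/20⌋ = 0 → A; lat ⌊26.54465/10⌋ = 2 → C.
Square (2°×1°, digits 0–9): lon ⌊5.78082/2⌋ = 2; lat ⌊6.54465/1⌋ = 6.
Subsquare (5′×2.5′, letters a–x): lon ⌊1.78082/0.0833333⌋ = 21 → v; lat ⌊0.54465/0.0416667⌋ = 13 → n.
Extended square (30″×15″, digits 0–9): lon ⌊0.03082/0.00833333⌋ = 3; lat ⌊0.00299/0.00416667⌋ = 0.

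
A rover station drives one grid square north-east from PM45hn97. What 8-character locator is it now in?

Longitude extended square 9; +1 → 10, wraps to 0, carry into subsquare.
Longitude subsquare h = 7; +1 → 8 = i.
Latitude extended square 7; +1 → 8.

PM45in08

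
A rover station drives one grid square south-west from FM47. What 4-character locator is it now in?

Longitude square 4; −1 → 3.
Latitude square 7; −1 → 6.

FM36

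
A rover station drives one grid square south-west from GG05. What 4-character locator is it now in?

FG94

Longitude square 0; −1 → -1, wraps to 9, carry into field.
Longitude field G = 6; −1 → 5 = F.
Latitude square 5; −1 → 4.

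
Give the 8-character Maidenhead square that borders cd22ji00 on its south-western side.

CD22ih99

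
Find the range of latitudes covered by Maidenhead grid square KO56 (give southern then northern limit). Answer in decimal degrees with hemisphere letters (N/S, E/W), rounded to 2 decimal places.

Field K=10, O=14: +10·20° lon, +14·10° lat → SW at lon 20°, lat 50°.
Square 5, 6: +5·2° lon, +6·1° lat → SW at lon 30°, lat 56°.
Cell spans 2° lon × 1° lat.
south 56.00° N, north 57.00° N.

56.00° N, 57.00° N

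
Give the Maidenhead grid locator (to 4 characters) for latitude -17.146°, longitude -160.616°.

AH92

Add 180° to longitude and 90° to latitude: 19.38, 72.85.
Field: lon ⌊19.38/20⌋ = 0 → A; lat ⌊72.85/10⌋ = 7 → H.
Square: lon ⌊19.38/2⌋ = 9; lat ⌊2.85/1⌋ = 2.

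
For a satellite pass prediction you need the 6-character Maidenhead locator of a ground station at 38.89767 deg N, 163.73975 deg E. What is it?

Add 180° to longitude and 90° to latitude: 343.7397, 128.8977.
Field (20°×10°, letters A–R): lon ⌊343.7397/20⌋ = 17 → R; lat ⌊128.8977/10⌋ = 12 → M.
Square (2°×1°, digits 0–9): lon ⌊3.7397/2⌋ = 1; lat ⌊8.8977/1⌋ = 8.
Subsquare (5′×2.5′, letters a–x): lon ⌊1.7397/0.0833333⌋ = 20 → u; lat ⌊0.8977/0.0416667⌋ = 21 → v.

RM18uv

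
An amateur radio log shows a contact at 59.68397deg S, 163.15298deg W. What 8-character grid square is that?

AD80kh15

Shift to the Maidenhead origin (180°W, 90°S): lon 16.84702, lat 30.31603.
Field (20°×10°, letters A–R): lon ⌊16.84702/20⌋ = 0 → A; lat ⌊30.31603/10⌋ = 3 → D.
Square (2°×1°, digits 0–9): lon ⌊16.84702/2⌋ = 8; lat ⌊0.31603/1⌋ = 0.
Subsquare (5′×2.5′, letters a–x): lon ⌊0.84702/0.0833333⌋ = 10 → k; lat ⌊0.31603/0.0416667⌋ = 7 → h.
Extended square (30″×15″, digits 0–9): lon ⌊0.01369/0.00833333⌋ = 1; lat ⌊0.02436/0.00416667⌋ = 5.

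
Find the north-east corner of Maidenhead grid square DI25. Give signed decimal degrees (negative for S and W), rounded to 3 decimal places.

Field D=3, I=8: +3·20° lon, +8·10° lat → SW at lon -120°, lat -10°.
Square 2, 5: +2·2° lon, +5·1° lat → SW at lon -116°, lat -5°.
Cell spans 2° lon × 1° lat. NE corner is SW corner plus one full cell.
latitude -4.000, longitude -114.000.

-4.000, -114.000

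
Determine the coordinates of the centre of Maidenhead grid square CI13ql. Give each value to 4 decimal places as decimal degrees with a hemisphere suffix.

Field C=2, I=8: +2·20° lon, +8·10° lat → SW at lon -140°, lat -10°.
Square 1, 3: +1·2° lon, +3·1° lat → SW at lon -138°, lat -7°.
Subsquare q=16, l=11: +16·0.0833333° lon, +11·0.0416667° lat → SW at lon -136.667°, lat -6.54167°.
Cell spans 0.0833333° lon × 0.0416667° lat. Centre is SW corner plus half of each.
latitude 6.5208° S, longitude 136.6250° W.

6.5208° S, 136.6250° W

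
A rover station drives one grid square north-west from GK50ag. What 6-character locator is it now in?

Longitude subsquare a = 0; −1 → -1, wraps to 23 = x, carry into square.
Longitude square 5; −1 → 4.
Latitude subsquare g = 6; +1 → 7 = h.

GK40xh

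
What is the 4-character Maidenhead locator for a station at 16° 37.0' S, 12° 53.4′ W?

IH33

Shift to the Maidenhead origin (180°W, 90°S): lon 167.11, lat 73.38.
Field (20°×10°, letters A–R): lon ⌊167.11/20⌋ = 8 → I; lat ⌊73.38/10⌋ = 7 → H.
Square (2°×1°, digits 0–9): lon ⌊7.11/2⌋ = 3; lat ⌊3.38/1⌋ = 3.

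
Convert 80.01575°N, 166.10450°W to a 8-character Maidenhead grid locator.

Add 180° to longitude and 90° to latitude: 13.89550, 170.01575.
Field: lon ⌊13.89550/20⌋ = 0 → A; lat ⌊170.01575/10⌋ = 17 → R.
Square: lon ⌊13.89550/2⌋ = 6; lat ⌊0.01575/1⌋ = 0.
Subsquare: lon ⌊1.89550/0.0833333⌋ = 22 → w; lat ⌊0.01575/0.0416667⌋ = 0 → a.
Extended square: lon ⌊0.06217/0.00833333⌋ = 7; lat ⌊0.01575/0.00416667⌋ = 3.

AR60wa73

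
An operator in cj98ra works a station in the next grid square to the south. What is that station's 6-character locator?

Latitude subsquare a = 0; −1 → -1, wraps to 23 = x, carry into square.
Latitude square 8; −1 → 7.
The longitude characters are unchanged.

CJ97rx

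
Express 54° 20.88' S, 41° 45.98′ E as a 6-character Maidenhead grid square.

LD05vp

Add 180° to longitude and 90° to latitude: 221.7663, 35.6520.
Field (20°×10°, letters A–R): lon ⌊221.7663/20⌋ = 11 → L; lat ⌊35.6520/10⌋ = 3 → D.
Square (2°×1°, digits 0–9): lon ⌊1.7663/2⌋ = 0; lat ⌊5.6520/1⌋ = 5.
Subsquare (5′×2.5′, letters a–x): lon ⌊1.7663/0.0833333⌋ = 21 → v; lat ⌊0.6520/0.0416667⌋ = 15 → p.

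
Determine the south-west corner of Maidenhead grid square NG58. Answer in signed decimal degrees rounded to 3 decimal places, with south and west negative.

-22.000, 90.000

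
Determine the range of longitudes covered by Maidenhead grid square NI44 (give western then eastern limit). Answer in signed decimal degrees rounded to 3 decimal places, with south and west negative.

Field N=13, I=8: +13·20° lon, +8·10° lat → SW at lon 80°, lat -10°.
Square 4, 4: +4·2° lon, +4·1° lat → SW at lon 88°, lat -6°.
Cell spans 2° lon × 1° lat.
west 88.000, east 90.000.

88.000, 90.000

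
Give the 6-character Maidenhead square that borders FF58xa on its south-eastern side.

FF67ax

Longitude subsquare x = 23; +1 → 24, wraps to 0 = a, carry into square.
Longitude square 5; +1 → 6.
Latitude subsquare a = 0; −1 → -1, wraps to 23 = x, carry into square.
Latitude square 8; −1 → 7.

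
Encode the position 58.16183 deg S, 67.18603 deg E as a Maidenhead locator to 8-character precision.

Add 180° to longitude and 90° to latitude: 247.18603, 31.83817.
Field (20°×10°, letters A–R): lon ⌊247.18603/20⌋ = 12 → M; lat ⌊31.83817/10⌋ = 3 → D.
Square (2°×1°, digits 0–9): lon ⌊7.18603/2⌋ = 3; lat ⌊1.83817/1⌋ = 1.
Subsquare (5′×2.5′, letters a–x): lon ⌊1.18603/0.0833333⌋ = 14 → o; lat ⌊0.83817/0.0416667⌋ = 20 → u.
Extended square (30″×15″, digits 0–9): lon ⌊0.01936/0.00833333⌋ = 2; lat ⌊0.00484/0.00416667⌋ = 1.

MD31ou21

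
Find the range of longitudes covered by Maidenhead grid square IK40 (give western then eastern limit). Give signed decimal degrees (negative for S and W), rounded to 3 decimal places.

-12.000, -10.000

Field I=8, K=10: +8·20° lon, +10·10° lat → SW at lon -20°, lat 10°.
Square 4, 0: +4·2° lon, +0·1° lat → SW at lon -12°, lat 10°.
Cell spans 2° lon × 1° lat.
west -12.000, east -10.000.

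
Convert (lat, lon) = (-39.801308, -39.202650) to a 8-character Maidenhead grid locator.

Shift to the Maidenhead origin (180°W, 90°S): lon 140.79735, lat 50.19869.
Field: lon ⌊140.79735/20⌋ = 7 → H; lat ⌊50.19869/10⌋ = 5 → F.
Square: lon ⌊0.79735/2⌋ = 0; lat ⌊0.19869/1⌋ = 0.
Subsquare: lon ⌊0.79735/0.0833333⌋ = 9 → j; lat ⌊0.19869/0.0416667⌋ = 4 → e.
Extended square: lon ⌊0.04735/0.00833333⌋ = 5; lat ⌊0.03203/0.00416667⌋ = 7.

HF00je57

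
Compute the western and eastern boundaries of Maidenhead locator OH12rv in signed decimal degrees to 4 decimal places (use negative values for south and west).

103.4167, 103.5000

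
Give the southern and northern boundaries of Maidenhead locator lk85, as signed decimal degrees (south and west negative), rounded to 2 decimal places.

15.00, 16.00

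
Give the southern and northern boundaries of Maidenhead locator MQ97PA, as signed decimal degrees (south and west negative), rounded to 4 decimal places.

77.0000, 77.0417

Field M=12, Q=16: +12·20° lon, +16·10° lat → SW at lon 60°, lat 70°.
Square 9, 7: +9·2° lon, +7·1° lat → SW at lon 78°, lat 77°.
Subsquare p=15, a=0: +15·0.0833333° lon, +0·0.0416667° lat → SW at lon 79.25°, lat 77°.
Cell spans 0.0833333° lon × 0.0416667° lat.
south 77.0000, north 77.0417.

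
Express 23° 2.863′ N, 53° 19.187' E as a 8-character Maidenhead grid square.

LL63pb81

Offset from 180°W / 90°S: lon 233.31978°, lat 113.04772°.
Field: lon ⌊233.31978/20⌋ = 11 → L; lat ⌊113.04772/10⌋ = 11 → L.
Square: lon ⌊13.31978/2⌋ = 6; lat ⌊3.04772/1⌋ = 3.
Subsquare: lon ⌊1.31978/0.0833333⌋ = 15 → p; lat ⌊0.04772/0.0416667⌋ = 1 → b.
Extended square: lon ⌊0.06978/0.00833333⌋ = 8; lat ⌊0.00605/0.00416667⌋ = 1.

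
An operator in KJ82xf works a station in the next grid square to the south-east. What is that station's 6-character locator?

KJ92ae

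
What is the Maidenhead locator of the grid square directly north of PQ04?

Latitude square 4; +1 → 5.
The longitude characters are unchanged.

PQ05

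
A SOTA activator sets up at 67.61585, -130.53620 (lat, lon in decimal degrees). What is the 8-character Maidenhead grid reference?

CP47ro57

Offset from 180°W / 90°S: lon 49.46380°, lat 157.61585°.
Field: lon ⌊49.46380/20⌋ = 2 → C; lat ⌊157.61585/10⌋ = 15 → P.
Square: lon ⌊9.46380/2⌋ = 4; lat ⌊7.61585/1⌋ = 7.
Subsquare: lon ⌊1.46380/0.0833333⌋ = 17 → r; lat ⌊0.61585/0.0416667⌋ = 14 → o.
Extended square: lon ⌊0.04713/0.00833333⌋ = 5; lat ⌊0.03252/0.00416667⌋ = 7.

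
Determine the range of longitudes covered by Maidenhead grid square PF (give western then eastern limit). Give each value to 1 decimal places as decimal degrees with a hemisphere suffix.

120.0° E, 140.0° E

Field P=15, F=5: +15·20° lon, +5·10° lat → SW at lon 120°, lat -40°.
Cell spans 20° lon × 10° lat.
west 120.0° E, east 140.0° E.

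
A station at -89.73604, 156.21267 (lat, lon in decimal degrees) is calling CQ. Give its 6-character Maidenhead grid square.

Offset from 180°W / 90°S: lon 336.2127°, lat 0.2640°.
Field: 336.2127/20 → 16 → Q, 0.2640/10 → 0 → A; chars QA.
Square: 16.2127/2 → 8, 0.2640/1 → 0; chars 80.
Subsquare: 0.2127/0.0833333 → 2 → c, 0.2640/0.0416667 → 6 → g; chars cg.

QA80cg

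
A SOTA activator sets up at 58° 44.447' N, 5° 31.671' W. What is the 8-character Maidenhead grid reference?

IO78fr67

Shift to the Maidenhead origin (180°W, 90°S): lon 174.47215, lat 148.74078.
Field: lon ⌊174.47215/20⌋ = 8 → I; lat ⌊148.74078/10⌋ = 14 → O.
Square: lon ⌊14.47215/2⌋ = 7; lat ⌊8.74078/1⌋ = 8.
Subsquare: lon ⌊0.47215/0.0833333⌋ = 5 → f; lat ⌊0.74078/0.0416667⌋ = 17 → r.
Extended square: lon ⌊0.05548/0.00833333⌋ = 6; lat ⌊0.03245/0.00416667⌋ = 7.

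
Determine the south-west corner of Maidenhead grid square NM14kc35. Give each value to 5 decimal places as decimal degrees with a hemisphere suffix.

34.10417° N, 82.85833° E

Field N=13, M=12: +13·20° lon, +12·10° lat → SW at lon 80°, lat 30°.
Square 1, 4: +1·2° lon, +4·1° lat → SW at lon 82°, lat 34°.
Subsquare k=10, c=2: +10·0.0833333° lon, +2·0.0416667° lat → SW at lon 82.8333°, lat 34.0833°.
Extended square 3, 5: +3·0.00833333° lon, +5·0.00416667° lat → SW at lon 82.8583°, lat 34.1042°.
latitude 34.10417° N, longitude 82.85833° E.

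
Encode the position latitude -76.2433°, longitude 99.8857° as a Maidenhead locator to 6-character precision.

NB93ws

Add 180° to longitude and 90° to latitude: 279.8857, 13.7567.
Field: lon ⌊279.8857/20⌋ = 13 → N; lat ⌊13.7567/10⌋ = 1 → B.
Square: lon ⌊19.8857/2⌋ = 9; lat ⌊3.7567/1⌋ = 3.
Subsquare: lon ⌊1.8857/0.0833333⌋ = 22 → w; lat ⌊0.7567/0.0416667⌋ = 18 → s.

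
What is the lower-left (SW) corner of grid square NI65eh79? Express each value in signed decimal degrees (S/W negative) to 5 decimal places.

-4.67083, 92.39167

Field N=13, I=8: +13·20° lon, +8·10° lat → SW at lon 80°, lat -10°.
Square 6, 5: +6·2° lon, +5·1° lat → SW at lon 92°, lat -5°.
Subsquare e=4, h=7: +4·0.0833333° lon, +7·0.0416667° lat → SW at lon 92.3333°, lat -4.70833°.
Extended square 7, 9: +7·0.00833333° lon, +9·0.00416667° lat → SW at lon 92.3917°, lat -4.67083°.
latitude -4.67083, longitude 92.39167.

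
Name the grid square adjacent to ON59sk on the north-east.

ON59tl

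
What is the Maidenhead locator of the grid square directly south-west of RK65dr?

Longitude subsquare d = 3; −1 → 2 = c.
Latitude subsquare r = 17; −1 → 16 = q.

RK65cq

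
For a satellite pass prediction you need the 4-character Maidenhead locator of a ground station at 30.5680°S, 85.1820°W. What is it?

Shift to the Maidenhead origin (180°W, 90°S): lon 94.82, lat 59.43.
Field: 94.82/20 → 4 → E, 59.43/10 → 5 → F; chars EF.
Square: 14.82/2 → 7, 9.43/1 → 9; chars 79.

EF79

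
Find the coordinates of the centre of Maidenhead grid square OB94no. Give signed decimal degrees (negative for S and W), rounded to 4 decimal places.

Field O=14, B=1: +14·20° lon, +1·10° lat → SW at lon 100°, lat -80°.
Square 9, 4: +9·2° lon, +4·1° lat → SW at lon 118°, lat -76°.
Subsquare n=13, o=14: +13·0.0833333° lon, +14·0.0416667° lat → SW at lon 119.083°, lat -75.4167°.
Cell spans 0.0833333° lon × 0.0416667° lat. Centre is SW corner plus half of each.
latitude -75.3958, longitude 119.1250.

-75.3958, 119.1250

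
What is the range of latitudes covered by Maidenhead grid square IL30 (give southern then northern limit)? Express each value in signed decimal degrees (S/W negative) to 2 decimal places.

20.00, 21.00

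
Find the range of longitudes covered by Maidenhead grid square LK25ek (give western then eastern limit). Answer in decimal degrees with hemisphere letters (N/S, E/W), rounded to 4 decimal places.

44.3333° E, 44.4167° E

Field L=11, K=10: +11·20° lon, +10·10° lat → SW at lon 40°, lat 10°.
Square 2, 5: +2·2° lon, +5·1° lat → SW at lon 44°, lat 15°.
Subsquare e=4, k=10: +4·0.0833333° lon, +10·0.0416667° lat → SW at lon 44.3333°, lat 15.4167°.
Cell spans 0.0833333° lon × 0.0416667° lat.
west 44.3333° E, east 44.4167° E.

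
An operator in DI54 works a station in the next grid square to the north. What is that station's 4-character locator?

Latitude square 4; +1 → 5.
The longitude characters are unchanged.

DI55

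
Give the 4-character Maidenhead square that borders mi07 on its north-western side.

Longitude square 0; −1 → -1, wraps to 9, carry into field.
Longitude field M = 12; −1 → 11 = L.
Latitude square 7; +1 → 8.

LI98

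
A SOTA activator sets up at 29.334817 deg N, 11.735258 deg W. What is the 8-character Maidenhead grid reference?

Offset from 180°W / 90°S: lon 168.26474°, lat 119.33482°.
Field (20°×10°, letters A–R): 168.26474/20 → 8 → I, 119.33482/10 → 11 → L; chars IL.
Square (2°×1°, digits 0–9): 8.26474/2 → 4, 9.33482/1 → 9; chars 49.
Subsquare (5′×2.5′, letters a–x): 0.26474/0.0833333 → 3 → d, 0.33482/0.0416667 → 8 → i; chars di.
Extended square (30″×15″, digits 0–9): 0.01474/0.00833333 → 1, 0.00148/0.00416667 → 0; chars 10.

IL49di10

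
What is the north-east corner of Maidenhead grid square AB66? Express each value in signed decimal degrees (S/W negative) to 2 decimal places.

Field A=0, B=1: +0·20° lon, +1·10° lat → SW at lon -180°, lat -80°.
Square 6, 6: +6·2° lon, +6·1° lat → SW at lon -168°, lat -74°.
Cell spans 2° lon × 1° lat. NE corner is SW corner plus one full cell.
latitude -73.00, longitude -166.00.

-73.00, -166.00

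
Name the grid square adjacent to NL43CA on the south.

NL42cx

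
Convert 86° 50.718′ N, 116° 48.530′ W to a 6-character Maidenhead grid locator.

DR16ou

Shift to the Maidenhead origin (180°W, 90°S): lon 63.1912, lat 176.8453.
Field: lon ⌊63.1912/20⌋ = 3 → D; lat ⌊176.8453/10⌋ = 17 → R.
Square: lon ⌊3.1912/2⌋ = 1; lat ⌊6.8453/1⌋ = 6.
Subsquare: lon ⌊1.1912/0.0833333⌋ = 14 → o; lat ⌊0.8453/0.0416667⌋ = 20 → u.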